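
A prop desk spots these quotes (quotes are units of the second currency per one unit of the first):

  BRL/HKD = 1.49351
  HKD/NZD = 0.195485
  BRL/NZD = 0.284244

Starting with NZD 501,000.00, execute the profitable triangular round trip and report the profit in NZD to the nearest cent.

Profitable loop is NZD → BRL → HKD → NZD:
NZD 501,000.00 ÷ 0.284244 = BRL 1,762,570.19
BRL 1,762,570.19 × 1.49351 = HKD 2,632,416.20
HKD 2,632,416.20 × 0.195485 = NZD 514,597.88
Profit = NZD 514,597.88 − NZD 501,000.00

Profit: NZD 13,597.88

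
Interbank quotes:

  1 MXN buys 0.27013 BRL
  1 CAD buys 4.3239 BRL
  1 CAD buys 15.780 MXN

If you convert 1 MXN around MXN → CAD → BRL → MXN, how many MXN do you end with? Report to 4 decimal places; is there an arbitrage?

Around MXN → CAD → BRL → MXN: 1 ÷ 15.780 × 4.3239 ÷ 0.27013 = 1.014369
Product > 1; profitable direction is MXN → CAD → BRL → MXN.

1.0144 (arbitrage exists)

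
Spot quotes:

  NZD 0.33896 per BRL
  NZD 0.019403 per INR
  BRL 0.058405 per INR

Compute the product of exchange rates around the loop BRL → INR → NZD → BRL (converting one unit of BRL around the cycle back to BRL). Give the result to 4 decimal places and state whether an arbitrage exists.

Around BRL → INR → NZD → BRL: 1 ÷ 0.058405 × 0.019403 ÷ 0.33896 = 0.980100
Product < 1; profitable direction is BRL → NZD → INR → BRL.

0.9801 (arbitrage exists)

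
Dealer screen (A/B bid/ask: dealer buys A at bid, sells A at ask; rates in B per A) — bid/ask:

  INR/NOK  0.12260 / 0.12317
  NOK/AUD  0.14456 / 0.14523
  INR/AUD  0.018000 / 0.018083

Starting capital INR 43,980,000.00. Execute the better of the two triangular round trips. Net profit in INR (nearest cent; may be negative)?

Net profit: INR 275,418.43

Best loop INR → AUD → NOK → INR:
INR 43,980,000.00 × 0.018000 (sell INR at bid) = AUD 791,640.00
AUD 791,640.00 ÷ 0.14523 (buy NOK at ask) = NOK 5,450,939.89
NOK 5,450,939.89 ÷ 0.12317 (buy INR at ask) = INR 44,255,418.43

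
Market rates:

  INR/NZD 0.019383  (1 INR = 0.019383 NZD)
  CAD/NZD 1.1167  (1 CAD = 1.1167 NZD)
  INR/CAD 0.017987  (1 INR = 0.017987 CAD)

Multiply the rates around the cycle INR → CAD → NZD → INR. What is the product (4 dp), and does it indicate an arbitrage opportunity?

Around INR → CAD → NZD → INR: 1 × 0.017987 × 1.1167 ÷ 0.019383 = 1.036273
Product > 1; profitable direction is INR → CAD → NZD → INR.

1.0363 (arbitrage exists)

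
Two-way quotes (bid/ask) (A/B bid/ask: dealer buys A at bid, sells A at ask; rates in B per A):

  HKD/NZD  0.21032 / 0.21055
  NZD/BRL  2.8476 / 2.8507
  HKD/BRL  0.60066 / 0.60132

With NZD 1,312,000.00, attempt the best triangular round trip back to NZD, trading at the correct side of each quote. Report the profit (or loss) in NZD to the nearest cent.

Net profit: NZD 972.97

Best loop NZD → HKD → BRL → NZD:
NZD 1,312,000.00 ÷ 0.21055 (buy HKD at ask) = HKD 6,231,298.98
HKD 6,231,298.98 × 0.60066 (sell HKD at bid) = BRL 3,742,892.04
BRL 3,742,892.04 ÷ 2.8507 (buy NZD at ask) = NZD 1,312,972.97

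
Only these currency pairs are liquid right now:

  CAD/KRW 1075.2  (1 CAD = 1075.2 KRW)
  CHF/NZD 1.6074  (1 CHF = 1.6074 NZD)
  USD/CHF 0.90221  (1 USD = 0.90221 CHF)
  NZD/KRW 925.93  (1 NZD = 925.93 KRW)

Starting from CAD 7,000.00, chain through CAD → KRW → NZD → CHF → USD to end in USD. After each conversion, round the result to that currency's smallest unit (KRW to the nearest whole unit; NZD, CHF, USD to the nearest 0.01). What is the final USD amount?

CAD 7,000.00 × 1075.2 = KRW 7,526,400
KRW 7,526,400 ÷ 925.93 = NZD 8,128.48
NZD 8,128.48 ÷ 1.6074 = CHF 5,056.91
CHF 5,056.91 ÷ 0.90221 = USD 5,605.03

USD 5,605.03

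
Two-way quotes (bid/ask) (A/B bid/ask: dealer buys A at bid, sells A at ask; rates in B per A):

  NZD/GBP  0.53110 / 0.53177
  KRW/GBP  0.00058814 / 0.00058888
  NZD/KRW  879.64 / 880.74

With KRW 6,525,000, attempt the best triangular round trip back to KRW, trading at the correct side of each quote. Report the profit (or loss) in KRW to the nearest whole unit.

Best loop KRW → NZD → GBP → KRW:
KRW 6,525,000 ÷ 880.74 (buy NZD at ask) = NZD 7,408.54
NZD 7,408.54 × 0.53110 (sell NZD at bid) = GBP 3,934.68
GBP 3,934.68 ÷ 0.00058888 (buy KRW at ask) = KRW 6,681,628

Net profit: KRW 156,628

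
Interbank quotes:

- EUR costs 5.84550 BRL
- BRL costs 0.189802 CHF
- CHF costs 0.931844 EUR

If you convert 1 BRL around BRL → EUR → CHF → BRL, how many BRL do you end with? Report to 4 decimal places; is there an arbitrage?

0.9672 (arbitrage exists)

Around BRL → EUR → CHF → BRL: 1 ÷ 5.84550 ÷ 0.931844 ÷ 0.189802 = 0.967240
Product < 1; profitable direction is BRL → CHF → EUR → BRL.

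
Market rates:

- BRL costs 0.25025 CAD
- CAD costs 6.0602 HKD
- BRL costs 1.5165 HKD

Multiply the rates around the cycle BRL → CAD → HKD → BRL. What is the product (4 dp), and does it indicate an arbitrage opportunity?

1.0000 (no arbitrage)

Around BRL → CAD → HKD → BRL: 1 × 0.25025 × 6.0602 ÷ 1.5165 = 1.000043
Product ≈ 1 (deviation 0.004%, within rounding noise).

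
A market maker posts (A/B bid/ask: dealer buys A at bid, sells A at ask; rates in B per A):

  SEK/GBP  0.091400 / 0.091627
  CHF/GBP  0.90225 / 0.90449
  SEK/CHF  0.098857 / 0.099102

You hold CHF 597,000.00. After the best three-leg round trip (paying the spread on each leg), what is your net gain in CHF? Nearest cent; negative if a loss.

Net profit: CHF 11,743.50

Best loop CHF → SEK → GBP → CHF:
CHF 597,000.00 ÷ 0.099102 (buy SEK at ask) = SEK 6,024,096.39
SEK 6,024,096.39 × 0.091400 (sell SEK at bid) = GBP 550,602.41
GBP 550,602.41 ÷ 0.90449 (buy CHF at ask) = CHF 608,743.50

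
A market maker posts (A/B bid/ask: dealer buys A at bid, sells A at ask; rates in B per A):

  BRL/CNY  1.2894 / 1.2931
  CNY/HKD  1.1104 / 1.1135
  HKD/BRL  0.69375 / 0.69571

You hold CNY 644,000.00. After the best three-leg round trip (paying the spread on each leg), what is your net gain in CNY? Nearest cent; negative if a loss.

Net result: CNY -1,112.05 (no profitable arbitrage after spreads)

Best loop CNY → BRL → HKD → CNY:
CNY 644,000.00 ÷ 1.2931 (buy BRL at ask) = BRL 498,027.99
BRL 498,027.99 ÷ 0.69571 (buy HKD at ask) = HKD 715,855.74
HKD 715,855.74 ÷ 1.1135 (buy CNY at ask) = CNY 642,887.95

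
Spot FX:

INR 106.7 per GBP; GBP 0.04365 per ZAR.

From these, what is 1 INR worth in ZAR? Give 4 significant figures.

1 INR ÷ 106.7 = 0.00937207 GBP
0.00937207 GBP ÷ 0.04365 = 0.21471 ZAR

INR/ZAR = 0.2147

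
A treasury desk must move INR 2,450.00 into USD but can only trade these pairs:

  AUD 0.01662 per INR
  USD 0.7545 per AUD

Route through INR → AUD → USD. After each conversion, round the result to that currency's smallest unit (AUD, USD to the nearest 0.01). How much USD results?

USD 30.72

INR 2,450.00 × 0.01662 = AUD 40.72
AUD 40.72 × 0.7545 = USD 30.72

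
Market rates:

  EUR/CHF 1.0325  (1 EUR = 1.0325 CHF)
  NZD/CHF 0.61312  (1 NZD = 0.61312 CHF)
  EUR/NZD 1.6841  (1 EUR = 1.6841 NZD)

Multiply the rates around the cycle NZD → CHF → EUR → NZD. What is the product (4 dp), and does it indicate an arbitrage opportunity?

1.0001 (no arbitrage)

Around NZD → CHF → EUR → NZD: 1 × 0.61312 ÷ 1.0325 × 1.6841 = 1.000054
Product ≈ 1 (deviation 0.005%, within rounding noise).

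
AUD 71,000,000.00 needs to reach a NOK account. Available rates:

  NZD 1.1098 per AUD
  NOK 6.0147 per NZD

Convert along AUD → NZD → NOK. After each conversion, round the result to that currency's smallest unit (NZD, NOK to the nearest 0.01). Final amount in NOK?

NOK 473,933,098.26

AUD 71,000,000.00 × 1.1098 = NZD 78,795,800.00
NZD 78,795,800.00 × 6.0147 = NOK 473,933,098.26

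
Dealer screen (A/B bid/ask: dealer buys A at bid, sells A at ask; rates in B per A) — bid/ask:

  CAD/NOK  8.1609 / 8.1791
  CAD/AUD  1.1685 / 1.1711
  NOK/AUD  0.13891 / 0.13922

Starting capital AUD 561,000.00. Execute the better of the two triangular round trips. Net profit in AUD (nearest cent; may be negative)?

Best loop AUD → NOK → CAD → AUD:
AUD 561,000.00 ÷ 0.13922 (buy NOK at ask) = NOK 4,029,593.45
NOK 4,029,593.45 ÷ 8.1791 (buy CAD at ask) = CAD 492,669.54
CAD 492,669.54 × 1.1685 (sell CAD at bid) = AUD 575,684.36

Net profit: AUD 14,684.36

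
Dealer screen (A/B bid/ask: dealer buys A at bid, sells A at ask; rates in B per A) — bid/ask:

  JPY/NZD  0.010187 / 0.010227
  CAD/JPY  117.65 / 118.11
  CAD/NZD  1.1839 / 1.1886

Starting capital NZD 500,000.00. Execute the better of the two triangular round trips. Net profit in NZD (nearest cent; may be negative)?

Net profit: NZD 4,164.79

Best loop NZD → CAD → JPY → NZD:
NZD 500,000.00 ÷ 1.1886 (buy CAD at ask) = CAD 420,662.96
CAD 420,662.96 × 117.65 (sell CAD at bid) = JPY 49,490,998
JPY 49,490,998 × 0.010187 (sell JPY at bid) = NZD 504,164.79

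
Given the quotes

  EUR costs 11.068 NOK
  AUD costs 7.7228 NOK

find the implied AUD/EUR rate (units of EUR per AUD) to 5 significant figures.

AUD/EUR = 0.69776

1 AUD × 7.7228 = 7.7228 NOK
7.7228 NOK ÷ 11.068 = 0.697759 EUR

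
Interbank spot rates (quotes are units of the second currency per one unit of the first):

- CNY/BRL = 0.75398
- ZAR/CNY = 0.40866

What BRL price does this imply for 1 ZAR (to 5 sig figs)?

ZAR/BRL = 0.30812

1 ZAR × 0.40866 = 0.40866 CNY
0.40866 CNY × 0.75398 = 0.308121 BRL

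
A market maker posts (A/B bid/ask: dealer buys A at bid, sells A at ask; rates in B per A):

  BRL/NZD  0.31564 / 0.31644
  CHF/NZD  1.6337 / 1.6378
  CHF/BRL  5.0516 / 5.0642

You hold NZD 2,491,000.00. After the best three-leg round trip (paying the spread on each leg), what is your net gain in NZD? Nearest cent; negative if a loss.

Net profit: NZD 48,474.24

Best loop NZD → BRL → CHF → NZD:
NZD 2,491,000.00 ÷ 0.31644 (buy BRL at ask) = BRL 7,871,950.45
BRL 7,871,950.45 ÷ 5.0642 (buy CHF at ask) = CHF 1,554,431.19
CHF 1,554,431.19 × 1.6337 (sell CHF at bid) = NZD 2,539,474.24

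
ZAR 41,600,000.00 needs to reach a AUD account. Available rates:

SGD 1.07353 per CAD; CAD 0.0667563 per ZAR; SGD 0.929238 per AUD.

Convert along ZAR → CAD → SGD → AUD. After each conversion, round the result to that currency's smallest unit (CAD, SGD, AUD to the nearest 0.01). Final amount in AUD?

AUD 3,208,284.05

ZAR 41,600,000.00 × 0.0667563 = CAD 2,777,062.08
CAD 2,777,062.08 × 1.07353 = SGD 2,981,259.45
SGD 2,981,259.45 ÷ 0.929238 = AUD 3,208,284.05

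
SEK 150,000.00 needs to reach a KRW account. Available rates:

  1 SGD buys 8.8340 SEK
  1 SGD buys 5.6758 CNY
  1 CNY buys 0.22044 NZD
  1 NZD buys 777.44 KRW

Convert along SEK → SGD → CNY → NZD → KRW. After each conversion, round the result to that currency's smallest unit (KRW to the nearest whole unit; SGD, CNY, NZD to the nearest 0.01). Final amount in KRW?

SEK 150,000.00 ÷ 8.8340 = SGD 16,979.85
SGD 16,979.85 × 5.6758 = CNY 96,374.23
CNY 96,374.23 × 0.22044 = NZD 21,244.74
NZD 21,244.74 × 777.44 = KRW 16,516,511

KRW 16,516,511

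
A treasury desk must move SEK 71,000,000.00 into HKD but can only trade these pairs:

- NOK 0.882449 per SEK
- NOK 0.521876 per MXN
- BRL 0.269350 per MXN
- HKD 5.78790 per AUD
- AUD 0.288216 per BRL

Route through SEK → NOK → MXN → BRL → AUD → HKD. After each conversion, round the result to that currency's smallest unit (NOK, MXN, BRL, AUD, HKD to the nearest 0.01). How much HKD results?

SEK 71,000,000.00 × 0.882449 = NOK 62,653,879.00
NOK 62,653,879.00 ÷ 0.521876 = MXN 120,055,106.96
MXN 120,055,106.96 × 0.269350 = BRL 32,336,843.06
BRL 32,336,843.06 × 0.288216 = AUD 9,319,995.56
AUD 9,319,995.56 × 5.78790 = HKD 53,943,202.30

HKD 53,943,202.30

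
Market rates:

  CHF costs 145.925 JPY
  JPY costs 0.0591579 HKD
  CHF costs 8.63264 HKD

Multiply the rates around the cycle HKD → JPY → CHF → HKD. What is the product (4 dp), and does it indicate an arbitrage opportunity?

Around HKD → JPY → CHF → HKD: 1 ÷ 0.0591579 ÷ 145.925 × 8.63264 = 1.000003
Product ≈ 1 (deviation 0.000%, within rounding noise).

1.0000 (no arbitrage)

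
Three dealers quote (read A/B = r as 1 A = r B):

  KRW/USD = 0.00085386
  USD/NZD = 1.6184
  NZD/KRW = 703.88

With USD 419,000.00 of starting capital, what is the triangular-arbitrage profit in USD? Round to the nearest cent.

Profitable loop is USD → KRW → NZD → USD:
USD 419,000.00 ÷ 0.00085386 = KRW 490,712,763
KRW 490,712,763 ÷ 703.88 = NZD 697,154.01
NZD 697,154.01 ÷ 1.6184 = USD 430,767.43
Profit = USD 430,767.43 − USD 419,000.00

Profit: USD 11,767.43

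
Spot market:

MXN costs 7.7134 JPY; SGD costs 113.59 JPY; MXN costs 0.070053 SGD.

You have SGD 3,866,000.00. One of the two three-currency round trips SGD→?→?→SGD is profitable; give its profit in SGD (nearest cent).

Profitable loop is SGD → JPY → MXN → SGD:
SGD 3,866,000.00 × 113.59 = JPY 439,138,940
JPY 439,138,940 ÷ 7.7134 = MXN 56,931,954.78
MXN 56,931,954.78 × 0.070053 = SGD 3,988,254.23
Profit = SGD 3,988,254.23 − SGD 3,866,000.00

Profit: SGD 122,254.23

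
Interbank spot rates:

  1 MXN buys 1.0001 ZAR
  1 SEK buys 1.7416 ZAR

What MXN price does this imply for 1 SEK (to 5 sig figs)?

1 SEK × 1.7416 = 1.7416 ZAR
1.7416 ZAR ÷ 1.0001 = 1.74143 MXN

SEK/MXN = 1.7414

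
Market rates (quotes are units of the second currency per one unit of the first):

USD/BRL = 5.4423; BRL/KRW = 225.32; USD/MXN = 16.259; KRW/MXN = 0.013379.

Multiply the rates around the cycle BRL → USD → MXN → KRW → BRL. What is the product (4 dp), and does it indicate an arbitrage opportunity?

Around BRL → USD → MXN → KRW → BRL: 1 ÷ 5.4423 × 16.259 ÷ 0.013379 ÷ 225.32 = 0.991033
Product < 1; profitable direction is BRL → KRW → MXN → USD → BRL.

0.9910 (arbitrage exists)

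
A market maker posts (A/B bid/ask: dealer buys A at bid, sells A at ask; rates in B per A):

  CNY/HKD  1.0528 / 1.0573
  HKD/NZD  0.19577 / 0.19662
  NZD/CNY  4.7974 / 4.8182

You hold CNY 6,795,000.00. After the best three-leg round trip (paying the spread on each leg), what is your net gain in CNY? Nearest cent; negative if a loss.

Net result: CNY -11,111.30 (no profitable arbitrage after spreads)

Best loop CNY → NZD → HKD → CNY:
CNY 6,795,000.00 ÷ 4.8182 (buy NZD at ask) = NZD 1,410,277.70
NZD 1,410,277.70 ÷ 0.19662 (buy HKD at ask) = HKD 7,172,605.52
HKD 7,172,605.52 ÷ 1.0573 (buy CNY at ask) = CNY 6,783,888.70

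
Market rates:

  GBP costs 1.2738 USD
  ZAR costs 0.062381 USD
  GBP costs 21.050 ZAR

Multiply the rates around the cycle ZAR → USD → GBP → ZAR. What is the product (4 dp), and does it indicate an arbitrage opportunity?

1.0309 (arbitrage exists)

Around ZAR → USD → GBP → ZAR: 1 × 0.062381 ÷ 1.2738 × 21.050 = 1.030868
Product > 1; profitable direction is ZAR → USD → GBP → ZAR.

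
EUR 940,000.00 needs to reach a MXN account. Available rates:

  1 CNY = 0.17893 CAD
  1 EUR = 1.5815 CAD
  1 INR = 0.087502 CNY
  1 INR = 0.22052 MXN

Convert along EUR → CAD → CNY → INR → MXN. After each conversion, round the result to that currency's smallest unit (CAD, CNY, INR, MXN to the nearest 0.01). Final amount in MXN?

EUR 940,000.00 × 1.5815 = CAD 1,486,610.00
CAD 1,486,610.00 ÷ 0.17893 = CNY 8,308,332.87
CNY 8,308,332.87 ÷ 0.087502 = INR 94,950,205.37
INR 94,950,205.37 × 0.22052 = MXN 20,938,419.29

MXN 20,938,419.29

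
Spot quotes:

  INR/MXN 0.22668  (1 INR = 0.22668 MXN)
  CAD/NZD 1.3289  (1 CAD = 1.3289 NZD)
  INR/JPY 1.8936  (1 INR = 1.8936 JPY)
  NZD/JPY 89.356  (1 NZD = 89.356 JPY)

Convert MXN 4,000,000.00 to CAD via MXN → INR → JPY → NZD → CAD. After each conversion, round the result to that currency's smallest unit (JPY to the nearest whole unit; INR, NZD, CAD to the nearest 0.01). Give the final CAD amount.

CAD 281,396.70

MXN 4,000,000.00 ÷ 0.22668 = INR 17,646,020.82
INR 17,646,020.82 × 1.8936 = JPY 33,414,505
JPY 33,414,505 ÷ 89.356 = NZD 373,948.08
NZD 373,948.08 ÷ 1.3289 = CAD 281,396.70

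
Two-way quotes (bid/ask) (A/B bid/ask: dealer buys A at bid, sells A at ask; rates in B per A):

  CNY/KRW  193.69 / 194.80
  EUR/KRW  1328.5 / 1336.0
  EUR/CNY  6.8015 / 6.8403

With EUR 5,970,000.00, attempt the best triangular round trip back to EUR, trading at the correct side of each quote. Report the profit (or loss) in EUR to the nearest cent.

Best loop EUR → KRW → CNY → EUR:
EUR 5,970,000.00 × 1328.5 (sell EUR at bid) = KRW 7,931,145,000
KRW 7,931,145,000 ÷ 194.80 (buy CNY at ask) = CNY 40,714,296.71
CNY 40,714,296.71 ÷ 6.8403 (buy EUR at ask) = EUR 5,952,121.50

Net result: EUR -17,878.50 (no profitable arbitrage after spreads)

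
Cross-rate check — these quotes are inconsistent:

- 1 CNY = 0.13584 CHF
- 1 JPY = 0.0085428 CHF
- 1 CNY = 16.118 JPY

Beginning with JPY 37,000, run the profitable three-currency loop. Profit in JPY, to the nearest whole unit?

Profitable loop is JPY → CHF → CNY → JPY:
JPY 37,000 × 0.0085428 = CHF 316.08
CHF 316.08 ÷ 0.13584 = CNY 2,326.88
CNY 2,326.88 × 16.118 = JPY 37,505
Profit = JPY 37,505 − JPY 37,000

Profit: JPY 505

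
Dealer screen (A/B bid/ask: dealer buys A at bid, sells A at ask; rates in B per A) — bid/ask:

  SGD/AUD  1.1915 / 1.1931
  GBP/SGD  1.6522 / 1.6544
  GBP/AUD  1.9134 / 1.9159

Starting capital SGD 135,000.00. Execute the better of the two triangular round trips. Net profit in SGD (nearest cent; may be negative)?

Net profit: SGD 3,713.14

Best loop SGD → AUD → GBP → SGD:
SGD 135,000.00 × 1.1915 (sell SGD at bid) = AUD 160,852.50
AUD 160,852.50 ÷ 1.9159 (buy GBP at ask) = GBP 83,956.63
GBP 83,956.63 × 1.6522 (sell GBP at bid) = SGD 138,713.14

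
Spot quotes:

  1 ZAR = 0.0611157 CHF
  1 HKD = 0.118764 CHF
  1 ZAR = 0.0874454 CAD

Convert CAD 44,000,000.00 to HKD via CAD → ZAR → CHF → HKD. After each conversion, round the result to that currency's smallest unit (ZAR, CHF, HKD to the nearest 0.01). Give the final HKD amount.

CAD 44,000,000.00 ÷ 0.0874454 = ZAR 503,171,121.64
ZAR 503,171,121.64 × 0.0611157 = CHF 30,751,655.32
CHF 30,751,655.32 ÷ 0.118764 = HKD 258,930,781.38

HKD 258,930,781.38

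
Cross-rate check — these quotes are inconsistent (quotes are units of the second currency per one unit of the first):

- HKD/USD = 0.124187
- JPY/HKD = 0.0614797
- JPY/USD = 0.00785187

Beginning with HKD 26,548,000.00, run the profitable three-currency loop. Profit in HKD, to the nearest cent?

Profitable loop is HKD → JPY → USD → HKD:
HKD 26,548,000.00 ÷ 0.0614797 = JPY 431,817,332
JPY 431,817,332 × 0.00785187 = USD 3,390,573.55
USD 3,390,573.55 ÷ 0.124187 = HKD 27,302,161.67
Profit = HKD 27,302,161.67 − HKD 26,548,000.00

Profit: HKD 754,161.67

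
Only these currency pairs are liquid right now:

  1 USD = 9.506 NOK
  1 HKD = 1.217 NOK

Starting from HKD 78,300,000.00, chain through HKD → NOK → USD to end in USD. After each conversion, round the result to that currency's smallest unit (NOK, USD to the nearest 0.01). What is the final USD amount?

HKD 78,300,000.00 × 1.217 = NOK 95,291,100.00
NOK 95,291,100.00 ÷ 9.506 = USD 10,024,310.96

USD 10,024,310.96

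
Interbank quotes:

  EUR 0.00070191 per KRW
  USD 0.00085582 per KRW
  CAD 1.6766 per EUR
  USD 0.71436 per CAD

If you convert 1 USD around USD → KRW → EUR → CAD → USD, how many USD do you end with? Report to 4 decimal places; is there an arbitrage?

Around USD → KRW → EUR → CAD → USD: 1 ÷ 0.00085582 × 0.00070191 × 1.6766 × 0.71436 = 0.982303
Product < 1; profitable direction is USD → CAD → EUR → KRW → USD.

0.9823 (arbitrage exists)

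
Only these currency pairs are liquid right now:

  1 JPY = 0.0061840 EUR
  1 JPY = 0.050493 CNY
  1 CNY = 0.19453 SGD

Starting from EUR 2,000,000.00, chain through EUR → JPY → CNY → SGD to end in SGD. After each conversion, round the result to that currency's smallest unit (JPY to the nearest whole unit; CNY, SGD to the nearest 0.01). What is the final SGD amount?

SGD 3,176,715.16

EUR 2,000,000.00 ÷ 0.0061840 = JPY 323,415,265
JPY 323,415,265 × 0.050493 = CNY 16,330,206.98
CNY 16,330,206.98 × 0.19453 = SGD 3,176,715.16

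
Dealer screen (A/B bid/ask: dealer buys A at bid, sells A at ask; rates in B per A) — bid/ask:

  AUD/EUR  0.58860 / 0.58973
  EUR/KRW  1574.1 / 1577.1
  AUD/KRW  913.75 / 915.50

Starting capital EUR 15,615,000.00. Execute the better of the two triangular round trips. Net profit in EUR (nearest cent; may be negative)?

Net profit: EUR 187,879.07

Best loop EUR → KRW → AUD → EUR:
EUR 15,615,000.00 × 1574.1 (sell EUR at bid) = KRW 24,579,571,500
KRW 24,579,571,500 ÷ 915.50 (buy AUD at ask) = AUD 26,848,248.50
AUD 26,848,248.50 × 0.58860 (sell AUD at bid) = EUR 15,802,879.07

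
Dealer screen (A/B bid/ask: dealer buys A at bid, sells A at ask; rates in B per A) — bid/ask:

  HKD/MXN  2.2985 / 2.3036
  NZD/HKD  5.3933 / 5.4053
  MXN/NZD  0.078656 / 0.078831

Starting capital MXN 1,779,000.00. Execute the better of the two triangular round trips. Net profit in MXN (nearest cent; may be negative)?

Best loop MXN → HKD → NZD → MXN:
MXN 1,779,000.00 ÷ 2.3036 (buy HKD at ask) = HKD 772,269.49
HKD 772,269.49 ÷ 5.4053 (buy NZD at ask) = NZD 142,872.64
NZD 142,872.64 ÷ 0.078831 (buy MXN at ask) = MXN 1,812,391.60

Net profit: MXN 33,391.60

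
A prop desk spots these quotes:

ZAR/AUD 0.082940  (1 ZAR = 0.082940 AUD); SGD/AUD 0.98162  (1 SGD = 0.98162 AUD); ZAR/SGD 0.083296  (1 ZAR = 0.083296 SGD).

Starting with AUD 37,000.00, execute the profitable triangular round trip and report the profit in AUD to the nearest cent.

Profit: AUD 531.70

Profitable loop is AUD → SGD → ZAR → AUD:
AUD 37,000.00 ÷ 0.98162 = SGD 37,692.79
SGD 37,692.79 ÷ 0.083296 = ZAR 452,516.25
ZAR 452,516.25 × 0.082940 = AUD 37,531.70
Profit = AUD 37,531.70 − AUD 37,000.00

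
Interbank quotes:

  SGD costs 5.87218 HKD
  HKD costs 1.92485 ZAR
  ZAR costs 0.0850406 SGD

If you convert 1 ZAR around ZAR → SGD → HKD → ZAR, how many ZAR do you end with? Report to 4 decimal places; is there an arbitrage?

0.9612 (arbitrage exists)

Around ZAR → SGD → HKD → ZAR: 1 × 0.0850406 × 5.87218 × 1.92485 = 0.961219
Product < 1; profitable direction is ZAR → HKD → SGD → ZAR.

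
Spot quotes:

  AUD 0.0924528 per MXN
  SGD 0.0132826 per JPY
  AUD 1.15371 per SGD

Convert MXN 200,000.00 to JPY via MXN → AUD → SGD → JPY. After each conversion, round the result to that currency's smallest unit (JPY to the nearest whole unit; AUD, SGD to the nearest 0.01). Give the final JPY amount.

MXN 200,000.00 × 0.0924528 = AUD 18,490.56
AUD 18,490.56 ÷ 1.15371 = SGD 16,027.04
SGD 16,027.04 ÷ 0.0132826 = JPY 1,206,619

JPY 1,206,619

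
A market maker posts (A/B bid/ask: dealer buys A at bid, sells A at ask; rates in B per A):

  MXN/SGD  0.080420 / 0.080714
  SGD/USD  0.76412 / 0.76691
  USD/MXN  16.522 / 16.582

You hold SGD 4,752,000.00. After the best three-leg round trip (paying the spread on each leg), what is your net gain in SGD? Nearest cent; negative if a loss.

Net profit: SGD 72,637.47

Best loop SGD → USD → MXN → SGD:
SGD 4,752,000.00 × 0.76412 (sell SGD at bid) = USD 3,631,098.24
USD 3,631,098.24 × 16.522 (sell USD at bid) = MXN 59,993,005.12
MXN 59,993,005.12 × 0.080420 (sell MXN at bid) = SGD 4,824,637.47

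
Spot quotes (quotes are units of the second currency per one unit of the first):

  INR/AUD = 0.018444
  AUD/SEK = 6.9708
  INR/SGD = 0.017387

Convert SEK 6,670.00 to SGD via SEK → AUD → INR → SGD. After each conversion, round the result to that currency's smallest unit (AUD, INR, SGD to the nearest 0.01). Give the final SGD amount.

SEK 6,670.00 ÷ 6.9708 = AUD 956.85
AUD 956.85 ÷ 0.018444 = INR 51,878.66
INR 51,878.66 × 0.017387 = SGD 902.01

SGD 902.01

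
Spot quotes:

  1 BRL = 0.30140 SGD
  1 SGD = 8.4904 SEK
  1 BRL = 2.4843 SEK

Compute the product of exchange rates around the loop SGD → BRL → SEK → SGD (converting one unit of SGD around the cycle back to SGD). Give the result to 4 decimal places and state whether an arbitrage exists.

Around SGD → BRL → SEK → SGD: 1 ÷ 0.30140 × 2.4843 ÷ 8.4904 = 0.970806
Product < 1; profitable direction is SGD → SEK → BRL → SGD.

0.9708 (arbitrage exists)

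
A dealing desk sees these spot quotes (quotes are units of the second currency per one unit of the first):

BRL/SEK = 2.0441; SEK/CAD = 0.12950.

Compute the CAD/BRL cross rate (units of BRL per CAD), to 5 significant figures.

1 CAD ÷ 0.12950 = 7.72201 SEK
7.72201 SEK ÷ 2.0441 = 3.77771 BRL

CAD/BRL = 3.7777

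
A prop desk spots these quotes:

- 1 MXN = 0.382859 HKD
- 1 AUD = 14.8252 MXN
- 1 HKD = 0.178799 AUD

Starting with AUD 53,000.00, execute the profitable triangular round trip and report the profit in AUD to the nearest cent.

Profit: AUD 787.38

Profitable loop is AUD → MXN → HKD → AUD:
AUD 53,000.00 × 14.8252 = MXN 785,735.60
MXN 785,735.60 × 0.382859 = HKD 300,825.95
HKD 300,825.95 × 0.178799 = AUD 53,787.38
Profit = AUD 53,787.38 − AUD 53,000.00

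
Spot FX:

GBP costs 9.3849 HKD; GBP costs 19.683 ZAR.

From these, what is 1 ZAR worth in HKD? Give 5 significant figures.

ZAR/HKD = 0.47680

1 ZAR ÷ 19.683 = 0.0508053 GBP
0.0508053 GBP × 9.3849 = 0.476802 HKD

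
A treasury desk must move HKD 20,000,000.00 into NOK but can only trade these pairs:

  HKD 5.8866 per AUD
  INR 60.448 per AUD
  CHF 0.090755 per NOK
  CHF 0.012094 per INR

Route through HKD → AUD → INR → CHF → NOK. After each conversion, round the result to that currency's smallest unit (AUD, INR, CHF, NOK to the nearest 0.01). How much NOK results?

HKD 20,000,000.00 ÷ 5.8866 = AUD 3,397,546.97
AUD 3,397,546.97 × 60.448 = INR 205,374,919.24
INR 205,374,919.24 × 0.012094 = CHF 2,483,804.27
CHF 2,483,804.27 ÷ 0.090755 = NOK 27,368,236.13

NOK 27,368,236.13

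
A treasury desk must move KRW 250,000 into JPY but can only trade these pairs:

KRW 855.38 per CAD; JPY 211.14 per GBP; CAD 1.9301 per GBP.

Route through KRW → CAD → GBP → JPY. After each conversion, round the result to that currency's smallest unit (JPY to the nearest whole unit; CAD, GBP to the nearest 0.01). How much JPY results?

KRW 250,000 ÷ 855.38 = CAD 292.27
CAD 292.27 ÷ 1.9301 = GBP 151.43
GBP 151.43 × 211.14 = JPY 31,973

JPY 31,973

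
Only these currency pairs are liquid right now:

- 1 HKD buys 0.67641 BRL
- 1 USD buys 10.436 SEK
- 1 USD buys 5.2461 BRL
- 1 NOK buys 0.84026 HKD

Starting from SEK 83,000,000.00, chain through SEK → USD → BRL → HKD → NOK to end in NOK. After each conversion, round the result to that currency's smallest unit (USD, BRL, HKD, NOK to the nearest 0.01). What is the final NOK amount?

SEK 83,000,000.00 ÷ 10.436 = USD 7,953,238.79
USD 7,953,238.79 × 5.2461 = BRL 41,723,486.02
BRL 41,723,486.02 ÷ 0.67641 = HKD 61,683,721.44
HKD 61,683,721.44 ÷ 0.84026 = NOK 73,410,279.48

NOK 73,410,279.48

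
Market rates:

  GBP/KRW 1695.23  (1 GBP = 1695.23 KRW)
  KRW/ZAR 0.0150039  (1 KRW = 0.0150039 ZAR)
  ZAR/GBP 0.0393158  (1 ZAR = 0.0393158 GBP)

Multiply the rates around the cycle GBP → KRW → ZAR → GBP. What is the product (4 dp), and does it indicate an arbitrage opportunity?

1.0000 (no arbitrage)

Around GBP → KRW → ZAR → GBP: 1 × 1695.23 × 0.0150039 × 0.0393158 = 1.000000
Product ≈ 1 (deviation 0.000%, within rounding noise).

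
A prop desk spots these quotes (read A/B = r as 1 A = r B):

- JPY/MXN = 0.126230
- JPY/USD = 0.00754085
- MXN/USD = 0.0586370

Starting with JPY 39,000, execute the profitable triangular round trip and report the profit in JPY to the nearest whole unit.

Profitable loop is JPY → USD → MXN → JPY:
JPY 39,000 × 0.00754085 = USD 294.09
USD 294.09 ÷ 0.0586370 = MXN 5,015.49
MXN 5,015.49 ÷ 0.126230 = JPY 39,733
Profit = JPY 39,733 − JPY 39,000

Profit: JPY 733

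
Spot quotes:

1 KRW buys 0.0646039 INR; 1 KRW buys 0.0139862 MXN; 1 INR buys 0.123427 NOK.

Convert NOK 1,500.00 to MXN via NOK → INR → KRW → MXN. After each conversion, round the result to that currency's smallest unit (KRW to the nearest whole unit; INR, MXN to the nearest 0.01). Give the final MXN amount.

NOK 1,500.00 ÷ 0.123427 = INR 12,152.93
INR 12,152.93 ÷ 0.0646039 = KRW 188,114
KRW 188,114 × 0.0139862 = MXN 2,631.00

MXN 2,631.00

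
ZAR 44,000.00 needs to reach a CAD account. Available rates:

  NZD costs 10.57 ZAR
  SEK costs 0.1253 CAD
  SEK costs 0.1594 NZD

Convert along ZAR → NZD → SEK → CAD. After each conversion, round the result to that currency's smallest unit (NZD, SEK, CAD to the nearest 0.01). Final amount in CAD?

CAD 3,272.20

ZAR 44,000.00 ÷ 10.57 = NZD 4,162.72
NZD 4,162.72 ÷ 0.1594 = SEK 26,114.93
SEK 26,114.93 × 0.1253 = CAD 3,272.20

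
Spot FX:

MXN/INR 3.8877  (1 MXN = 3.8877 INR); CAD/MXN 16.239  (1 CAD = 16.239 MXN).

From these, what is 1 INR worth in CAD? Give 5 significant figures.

1 INR ÷ 3.8877 = 0.257221 MXN
0.257221 MXN ÷ 16.239 = 0.0158397 CAD

INR/CAD = 0.015840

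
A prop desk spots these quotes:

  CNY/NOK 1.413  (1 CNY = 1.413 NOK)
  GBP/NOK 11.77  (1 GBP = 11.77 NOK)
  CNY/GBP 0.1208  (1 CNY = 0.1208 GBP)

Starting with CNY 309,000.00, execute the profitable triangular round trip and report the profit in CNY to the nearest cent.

Profitable loop is CNY → GBP → NOK → CNY:
CNY 309,000.00 × 0.1208 = GBP 37,327.20
GBP 37,327.20 × 11.77 = NOK 439,341.14
NOK 439,341.14 ÷ 1.413 = CNY 310,927.92
Profit = CNY 310,927.92 − CNY 309,000.00

Profit: CNY 1,927.92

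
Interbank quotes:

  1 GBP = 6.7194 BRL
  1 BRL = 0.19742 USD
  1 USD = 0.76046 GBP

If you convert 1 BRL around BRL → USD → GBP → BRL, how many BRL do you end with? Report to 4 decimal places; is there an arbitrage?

Around BRL → USD → GBP → BRL: 1 × 0.19742 × 0.76046 × 6.7194 = 1.008784
Product > 1; profitable direction is BRL → USD → GBP → BRL.

1.0088 (arbitrage exists)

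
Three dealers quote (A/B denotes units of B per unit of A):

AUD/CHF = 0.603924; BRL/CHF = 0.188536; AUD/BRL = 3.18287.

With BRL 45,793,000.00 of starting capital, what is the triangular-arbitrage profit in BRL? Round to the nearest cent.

Profitable loop is BRL → AUD → CHF → BRL:
BRL 45,793,000.00 ÷ 3.18287 = AUD 14,387,329.67
AUD 14,387,329.67 × 0.603924 = CHF 8,688,853.69
CHF 8,688,853.69 ÷ 0.188536 = BRL 46,085,912.96
Profit = BRL 46,085,912.96 − BRL 45,793,000.00

Profit: BRL 292,912.96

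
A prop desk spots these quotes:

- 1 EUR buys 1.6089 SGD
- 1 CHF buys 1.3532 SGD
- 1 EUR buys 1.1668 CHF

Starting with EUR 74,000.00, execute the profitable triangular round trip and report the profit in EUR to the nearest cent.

Profit: EUR 1,405.39

Profitable loop is EUR → SGD → CHF → EUR:
EUR 74,000.00 × 1.6089 = SGD 119,058.60
SGD 119,058.60 ÷ 1.3532 = CHF 87,983.00
CHF 87,983.00 ÷ 1.1668 = EUR 75,405.39
Profit = EUR 75,405.39 − EUR 74,000.00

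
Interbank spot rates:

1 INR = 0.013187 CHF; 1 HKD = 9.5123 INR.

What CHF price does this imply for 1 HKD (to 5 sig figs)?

HKD/CHF = 0.12544

1 HKD × 9.5123 = 9.5123 INR
9.5123 INR × 0.013187 = 0.125439 CHF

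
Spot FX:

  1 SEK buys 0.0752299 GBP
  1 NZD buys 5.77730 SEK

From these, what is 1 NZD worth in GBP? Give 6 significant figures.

1 NZD × 5.77730 = 5.7773 SEK
5.7773 SEK × 0.0752299 = 0.434626 GBP

NZD/GBP = 0.434626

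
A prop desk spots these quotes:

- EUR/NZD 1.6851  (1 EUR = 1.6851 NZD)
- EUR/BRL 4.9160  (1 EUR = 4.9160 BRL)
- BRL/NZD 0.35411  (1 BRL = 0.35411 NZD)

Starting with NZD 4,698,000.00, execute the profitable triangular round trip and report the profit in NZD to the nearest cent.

Profit: NZD 155,302.93

Profitable loop is NZD → EUR → BRL → NZD:
NZD 4,698,000.00 ÷ 1.6851 = EUR 2,787,965.11
EUR 2,787,965.11 × 4.9160 = BRL 13,705,636.46
BRL 13,705,636.46 × 0.35411 = NZD 4,853,302.93
Profit = NZD 4,853,302.93 − NZD 4,698,000.00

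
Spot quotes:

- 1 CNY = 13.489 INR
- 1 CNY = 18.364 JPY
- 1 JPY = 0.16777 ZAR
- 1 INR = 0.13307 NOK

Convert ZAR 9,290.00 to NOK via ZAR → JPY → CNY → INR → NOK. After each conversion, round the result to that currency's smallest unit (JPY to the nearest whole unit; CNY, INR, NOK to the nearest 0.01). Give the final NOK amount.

NOK 5,412.41

ZAR 9,290.00 ÷ 0.16777 = JPY 55,373
JPY 55,373 ÷ 18.364 = CNY 3,015.30
CNY 3,015.30 × 13.489 = INR 40,673.38
INR 40,673.38 × 0.13307 = NOK 5,412.41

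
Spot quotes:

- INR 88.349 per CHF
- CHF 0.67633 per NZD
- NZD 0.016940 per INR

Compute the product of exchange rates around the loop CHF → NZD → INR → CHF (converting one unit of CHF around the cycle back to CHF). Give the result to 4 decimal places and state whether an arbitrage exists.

0.9879 (arbitrage exists)

Around CHF → NZD → INR → CHF: 1 ÷ 0.67633 ÷ 0.016940 ÷ 88.349 = 0.987930
Product < 1; profitable direction is CHF → INR → NZD → CHF.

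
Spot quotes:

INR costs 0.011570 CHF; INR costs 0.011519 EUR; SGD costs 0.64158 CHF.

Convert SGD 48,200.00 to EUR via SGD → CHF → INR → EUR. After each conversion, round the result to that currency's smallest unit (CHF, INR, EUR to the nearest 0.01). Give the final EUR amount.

SGD 48,200.00 × 0.64158 = CHF 30,924.16
CHF 30,924.16 ÷ 0.011570 = INR 2,672,788.25
INR 2,672,788.25 × 0.011519 = EUR 30,787.85

EUR 30,787.85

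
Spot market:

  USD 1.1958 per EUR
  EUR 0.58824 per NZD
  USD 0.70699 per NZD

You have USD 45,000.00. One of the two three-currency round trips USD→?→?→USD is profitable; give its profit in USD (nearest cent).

Profit: USD 228.55

Profitable loop is USD → EUR → NZD → USD:
USD 45,000.00 ÷ 1.1958 = EUR 37,631.71
EUR 37,631.71 ÷ 0.58824 = NZD 63,973.40
NZD 63,973.40 × 0.70699 = USD 45,228.55
Profit = USD 45,228.55 − USD 45,000.00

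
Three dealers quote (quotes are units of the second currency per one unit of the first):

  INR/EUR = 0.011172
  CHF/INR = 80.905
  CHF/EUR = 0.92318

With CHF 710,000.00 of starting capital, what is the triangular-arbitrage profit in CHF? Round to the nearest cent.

Profitable loop is CHF → EUR → INR → CHF:
CHF 710,000.00 × 0.92318 = EUR 655,457.80
EUR 655,457.80 ÷ 0.011172 = INR 58,669,692.09
INR 58,669,692.09 ÷ 80.905 = CHF 725,167.69
Profit = CHF 725,167.69 − CHF 710,000.00

Profit: CHF 15,167.69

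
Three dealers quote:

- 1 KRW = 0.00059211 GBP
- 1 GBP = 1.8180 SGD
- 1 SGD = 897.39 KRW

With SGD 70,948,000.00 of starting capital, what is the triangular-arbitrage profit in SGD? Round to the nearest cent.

Profitable loop is SGD → GBP → KRW → SGD:
SGD 70,948,000.00 ÷ 1.8180 = GBP 39,025,302.53
GBP 39,025,302.53 ÷ 0.00059211 = KRW 65,908,872,558
KRW 65,908,872,558 ÷ 897.39 = SGD 73,445,071.33
Profit = SGD 73,445,071.33 − SGD 70,948,000.00

Profit: SGD 2,497,071.33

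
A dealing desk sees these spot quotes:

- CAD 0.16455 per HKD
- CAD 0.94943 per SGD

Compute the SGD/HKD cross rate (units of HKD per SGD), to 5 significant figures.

1 SGD × 0.94943 = 0.94943 CAD
0.94943 CAD ÷ 0.16455 = 5.76986 HKD

SGD/HKD = 5.7699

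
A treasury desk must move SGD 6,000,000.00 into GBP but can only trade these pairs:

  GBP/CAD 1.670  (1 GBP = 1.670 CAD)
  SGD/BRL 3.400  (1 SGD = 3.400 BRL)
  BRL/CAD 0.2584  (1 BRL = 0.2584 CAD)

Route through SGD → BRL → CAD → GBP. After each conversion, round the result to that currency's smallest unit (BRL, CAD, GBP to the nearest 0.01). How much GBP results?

SGD 6,000,000.00 × 3.400 = BRL 20,400,000.00
BRL 20,400,000.00 × 0.2584 = CAD 5,271,360.00
CAD 5,271,360.00 ÷ 1.670 = GBP 3,156,502.99

GBP 3,156,502.99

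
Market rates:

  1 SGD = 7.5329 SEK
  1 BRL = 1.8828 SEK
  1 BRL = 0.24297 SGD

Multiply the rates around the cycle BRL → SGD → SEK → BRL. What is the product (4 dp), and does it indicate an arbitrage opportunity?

0.9721 (arbitrage exists)

Around BRL → SGD → SEK → BRL: 1 × 0.24297 × 7.5329 ÷ 1.8828 = 0.972099
Product < 1; profitable direction is BRL → SEK → SGD → BRL.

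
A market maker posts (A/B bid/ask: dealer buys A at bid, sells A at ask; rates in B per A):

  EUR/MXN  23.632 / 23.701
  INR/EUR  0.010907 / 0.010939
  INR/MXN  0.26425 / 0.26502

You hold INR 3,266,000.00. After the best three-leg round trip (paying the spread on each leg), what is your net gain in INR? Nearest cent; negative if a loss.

Best loop INR → MXN → EUR → INR:
INR 3,266,000.00 × 0.26425 (sell INR at bid) = MXN 863,040.50
MXN 863,040.50 ÷ 23.701 (buy EUR at ask) = EUR 36,413.67
EUR 36,413.67 ÷ 0.010939 (buy INR at ask) = INR 3,328,793.72

Net profit: INR 62,793.72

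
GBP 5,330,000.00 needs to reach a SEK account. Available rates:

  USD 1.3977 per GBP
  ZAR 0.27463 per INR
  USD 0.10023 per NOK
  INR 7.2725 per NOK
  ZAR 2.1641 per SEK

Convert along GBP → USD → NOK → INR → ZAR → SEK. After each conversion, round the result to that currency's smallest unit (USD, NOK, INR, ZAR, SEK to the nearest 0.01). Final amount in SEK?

SEK 68,595,847.41

GBP 5,330,000.00 × 1.3977 = USD 7,449,741.00
USD 7,449,741.00 ÷ 0.10023 = NOK 74,326,459.14
NOK 74,326,459.14 × 7.2725 = INR 540,539,174.10
INR 540,539,174.10 × 0.27463 = ZAR 148,448,273.38
ZAR 148,448,273.38 ÷ 2.1641 = SEK 68,595,847.41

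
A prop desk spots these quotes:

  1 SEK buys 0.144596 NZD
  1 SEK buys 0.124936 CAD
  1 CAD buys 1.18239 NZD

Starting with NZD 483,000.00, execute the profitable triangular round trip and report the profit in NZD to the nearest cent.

Profitable loop is NZD → SEK → CAD → NZD:
NZD 483,000.00 ÷ 0.144596 = SEK 3,340,341.36
SEK 3,340,341.36 × 0.124936 = CAD 417,328.89
CAD 417,328.89 × 1.18239 = NZD 493,445.50
Profit = NZD 493,445.50 − NZD 483,000.00

Profit: NZD 10,445.50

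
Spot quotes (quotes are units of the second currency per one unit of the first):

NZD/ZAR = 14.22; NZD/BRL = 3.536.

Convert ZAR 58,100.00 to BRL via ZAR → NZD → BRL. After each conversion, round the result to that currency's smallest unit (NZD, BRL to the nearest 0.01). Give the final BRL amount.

ZAR 58,100.00 ÷ 14.22 = NZD 4,085.79
NZD 4,085.79 × 3.536 = BRL 14,447.35

BRL 14,447.35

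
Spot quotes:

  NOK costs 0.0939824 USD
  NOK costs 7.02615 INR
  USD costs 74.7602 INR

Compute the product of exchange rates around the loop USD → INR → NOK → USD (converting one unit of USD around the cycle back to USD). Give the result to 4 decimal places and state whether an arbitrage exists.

Around USD → INR → NOK → USD: 1 × 74.7602 ÷ 7.02615 × 0.0939824 = 0.999999
Product ≈ 1 (deviation 0.000%, within rounding noise).

1.0000 (no arbitrage)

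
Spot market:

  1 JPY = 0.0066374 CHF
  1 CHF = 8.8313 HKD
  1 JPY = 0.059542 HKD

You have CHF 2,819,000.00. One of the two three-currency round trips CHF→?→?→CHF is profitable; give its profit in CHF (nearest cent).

Profitable loop is CHF → JPY → HKD → CHF:
CHF 2,819,000.00 ÷ 0.0066374 = JPY 424,714,497
JPY 424,714,497 × 0.059542 = HKD 25,288,350.56
HKD 25,288,350.56 ÷ 8.8313 = CHF 2,863,491.28
Profit = CHF 2,863,491.28 − CHF 2,819,000.00

Profit: CHF 44,491.28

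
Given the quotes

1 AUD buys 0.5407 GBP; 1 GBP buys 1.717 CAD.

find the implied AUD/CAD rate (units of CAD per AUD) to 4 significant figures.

1 AUD × 0.5407 = 0.5407 GBP
0.5407 GBP × 1.717 = 0.928382 CAD

AUD/CAD = 0.9284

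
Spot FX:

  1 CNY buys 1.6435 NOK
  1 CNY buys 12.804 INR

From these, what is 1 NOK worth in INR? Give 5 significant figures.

NOK/INR = 7.7907

1 NOK ÷ 1.6435 = 0.608458 CNY
0.608458 CNY × 12.804 = 7.79069 INR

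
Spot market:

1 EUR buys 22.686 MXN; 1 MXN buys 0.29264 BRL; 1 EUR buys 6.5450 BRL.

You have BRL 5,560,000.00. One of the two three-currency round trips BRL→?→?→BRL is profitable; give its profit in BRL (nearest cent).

Profitable loop is BRL → EUR → MXN → BRL:
BRL 5,560,000.00 ÷ 6.5450 = EUR 849,503.44
EUR 849,503.44 × 22.686 = MXN 19,271,834.99
MXN 19,271,834.99 × 0.29264 = BRL 5,639,709.79
Profit = BRL 5,639,709.79 − BRL 5,560,000.00

Profit: BRL 79,709.79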